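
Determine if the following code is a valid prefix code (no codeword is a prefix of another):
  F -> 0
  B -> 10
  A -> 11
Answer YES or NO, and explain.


Checking each pair (does one codeword prefix another?):
  F='0' vs B='10': no prefix
  F='0' vs A='11': no prefix
  B='10' vs F='0': no prefix
  B='10' vs A='11': no prefix
  A='11' vs F='0': no prefix
  A='11' vs B='10': no prefix
No violation found over all pairs.

YES -- this is a valid prefix code. No codeword is a prefix of any other codeword.


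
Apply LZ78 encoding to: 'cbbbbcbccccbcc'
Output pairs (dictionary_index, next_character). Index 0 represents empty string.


LZ78 encoding steps:
Dictionary: {0: ''}
Step 1: w='' (idx 0), next='c' -> output (0, 'c'), add 'c' as idx 1
Step 2: w='' (idx 0), next='b' -> output (0, 'b'), add 'b' as idx 2
Step 3: w='b' (idx 2), next='b' -> output (2, 'b'), add 'bb' as idx 3
Step 4: w='b' (idx 2), next='c' -> output (2, 'c'), add 'bc' as idx 4
Step 5: w='bc' (idx 4), next='c' -> output (4, 'c'), add 'bcc' as idx 5
Step 6: w='c' (idx 1), next='c' -> output (1, 'c'), add 'cc' as idx 6
Step 7: w='bcc' (idx 5), end of input -> output (5, '')


Encoded: [(0, 'c'), (0, 'b'), (2, 'b'), (2, 'c'), (4, 'c'), (1, 'c'), (5, '')]


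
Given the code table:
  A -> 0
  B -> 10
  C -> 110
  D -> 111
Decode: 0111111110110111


Decoding:
0 -> A
111 -> D
111 -> D
110 -> C
110 -> C
111 -> D


Result: ADDCCD


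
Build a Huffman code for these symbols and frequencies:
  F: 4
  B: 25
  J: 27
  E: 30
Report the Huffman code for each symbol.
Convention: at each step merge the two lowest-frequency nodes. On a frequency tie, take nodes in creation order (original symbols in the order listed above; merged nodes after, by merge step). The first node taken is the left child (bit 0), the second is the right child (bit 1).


Huffman tree construction:
Step 1: Merge F(4) + B(25) = 29
Step 2: Merge J(27) + (F+B)(29) = 56
Step 3: Merge E(30) + (J+(F+B))(56) = 86
Read each symbol's code off the tree from the root (left child = 0, right child = 1).

Codes:
  F: 110 (length 3)
  B: 111 (length 3)
  J: 10 (length 2)
  E: 0 (length 1)
Average code length: 171/86 = 1.9884 bits/symbol


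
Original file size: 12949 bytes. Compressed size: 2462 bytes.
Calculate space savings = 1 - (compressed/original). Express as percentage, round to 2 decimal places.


ratio = compressed/original = 2462/12949 = 0.190131
savings = 1 - ratio = 1 - 0.190131 = 0.809869
as a percentage: 0.809869 * 100 = 80.99%

Space savings = 1 - 2462/12949 = 80.99%


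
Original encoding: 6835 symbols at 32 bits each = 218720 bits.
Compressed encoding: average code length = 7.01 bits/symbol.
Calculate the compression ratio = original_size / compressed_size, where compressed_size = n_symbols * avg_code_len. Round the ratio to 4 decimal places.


original_size = n_symbols * orig_bits = 6835 * 32 = 218720 bits
compressed_size = n_symbols * avg_code_len = 6835 * 7.01 = 47913.35 bits
ratio = original_size / compressed_size = 218720 / 47913.35 = 4.5649

Compression ratio = 4.5649


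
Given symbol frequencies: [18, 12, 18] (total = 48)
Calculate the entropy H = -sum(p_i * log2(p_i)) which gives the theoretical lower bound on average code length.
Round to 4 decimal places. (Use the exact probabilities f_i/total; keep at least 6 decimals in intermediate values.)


Per-symbol terms -p_i * log2(p_i) with p_i = f_i/48:
  p = 18/48 = 0.375000: log2(p) = -1.415037, -p*log2(p) = 0.530639
  p = 12/48 = 0.250000: log2(p) = -2.000000, -p*log2(p) = 0.500000
  p = 18/48 = 0.375000: log2(p) = -1.415037, -p*log2(p) = 0.530639
H = 0.530639 + 0.500000 + 0.530639 = 1.561278

H = 1.5613 bits/symbol


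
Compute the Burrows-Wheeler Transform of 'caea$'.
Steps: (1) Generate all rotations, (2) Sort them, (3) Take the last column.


Rotations (sorted):
  0: $caea -> last char: a
  1: a$cae -> last char: e
  2: aea$c -> last char: c
  3: caea$ -> last char: $
  4: ea$ca -> last char: a


BWT = aec$a


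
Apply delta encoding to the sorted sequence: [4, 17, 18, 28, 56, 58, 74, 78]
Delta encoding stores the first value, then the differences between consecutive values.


First value: 4
Deltas:
  17 - 4 = 13
  18 - 17 = 1
  28 - 18 = 10
  56 - 28 = 28
  58 - 56 = 2
  74 - 58 = 16
  78 - 74 = 4


Delta encoded: [4, 13, 1, 10, 28, 2, 16, 4]


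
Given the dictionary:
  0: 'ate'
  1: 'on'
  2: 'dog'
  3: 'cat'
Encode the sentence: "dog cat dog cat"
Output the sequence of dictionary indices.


Look up each word in the dictionary:
  'dog' -> 2
  'cat' -> 3
  'dog' -> 2
  'cat' -> 3

Encoded: [2, 3, 2, 3]


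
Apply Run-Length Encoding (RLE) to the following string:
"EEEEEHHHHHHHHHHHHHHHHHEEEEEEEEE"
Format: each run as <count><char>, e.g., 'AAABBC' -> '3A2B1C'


Scanning runs left to right:
  i=0: run of 'E' x 5 -> '5E'
  i=5: run of 'H' x 17 -> '17H'
  i=22: run of 'E' x 9 -> '9E'

RLE = 5E17H9E


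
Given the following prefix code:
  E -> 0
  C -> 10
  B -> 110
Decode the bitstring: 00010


Decoding step by step:
Bits 0 -> E
Bits 0 -> E
Bits 0 -> E
Bits 10 -> C


Decoded message: EEEC


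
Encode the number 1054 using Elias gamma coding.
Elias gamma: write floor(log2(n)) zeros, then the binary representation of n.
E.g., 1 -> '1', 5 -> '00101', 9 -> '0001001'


num_bits = floor(log2(1054)) + 1 = 11
leading_zeros = num_bits - 1 = 10
binary(1054) = 10000011110

Elias gamma(1054) = '0000000000' + '10000011110' = 000000000010000011110 (21 bits)


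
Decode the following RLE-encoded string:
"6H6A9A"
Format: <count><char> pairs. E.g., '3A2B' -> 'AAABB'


Expanding each <count><char> pair:
  6H -> 'HHHHHH'
  6A -> 'AAAAAA'
  9A -> 'AAAAAAAAA'

Decoded = HHHHHHAAAAAAAAAAAAAAA


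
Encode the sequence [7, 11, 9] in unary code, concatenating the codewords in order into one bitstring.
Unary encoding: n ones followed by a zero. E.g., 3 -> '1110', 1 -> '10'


Encode each number as n ones followed by a terminating 0:
  7 -> 11111110 (8 bits)
  11 -> 111111111110 (12 bits)
  9 -> 1111111110 (10 bits)
Total length = 8 + 12 + 10 = 30 bits.

Unary([7, 11, 9]) = 111111101111111111101111111110 (30 bits)


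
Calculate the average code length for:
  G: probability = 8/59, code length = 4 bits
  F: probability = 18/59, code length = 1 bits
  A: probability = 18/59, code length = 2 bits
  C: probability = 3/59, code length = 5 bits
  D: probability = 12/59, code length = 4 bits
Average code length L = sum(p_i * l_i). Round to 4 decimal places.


Weighted contributions p_i * l_i:
  G: (8/59) * 4 = 32/59
  F: (18/59) * 1 = 18/59
  A: (18/59) * 2 = 36/59
  C: (3/59) * 5 = 15/59
  D: (12/59) * 4 = 48/59
Sum = (32 + 18 + 36 + 15 + 48)/59 = 149/59

L = 149/59 = 2.5254 bits/symbol


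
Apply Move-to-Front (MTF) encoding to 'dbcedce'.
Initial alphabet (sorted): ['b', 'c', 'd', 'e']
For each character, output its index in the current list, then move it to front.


MTF encoding:
'd': index 2 in ['b', 'c', 'd', 'e'] -> ['d', 'b', 'c', 'e']
'b': index 1 in ['d', 'b', 'c', 'e'] -> ['b', 'd', 'c', 'e']
'c': index 2 in ['b', 'd', 'c', 'e'] -> ['c', 'b', 'd', 'e']
'e': index 3 in ['c', 'b', 'd', 'e'] -> ['e', 'c', 'b', 'd']
'd': index 3 in ['e', 'c', 'b', 'd'] -> ['d', 'e', 'c', 'b']
'c': index 2 in ['d', 'e', 'c', 'b'] -> ['c', 'd', 'e', 'b']
'e': index 2 in ['c', 'd', 'e', 'b'] -> ['e', 'c', 'd', 'b']


Output: [2, 1, 2, 3, 3, 2, 2]


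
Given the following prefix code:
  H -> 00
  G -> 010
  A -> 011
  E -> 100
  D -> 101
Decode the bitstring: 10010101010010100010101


Decoding step by step:
Bits 100 -> E
Bits 101 -> D
Bits 010 -> G
Bits 100 -> E
Bits 101 -> D
Bits 00 -> H
Bits 010 -> G
Bits 101 -> D


Decoded message: EDGEDHGD


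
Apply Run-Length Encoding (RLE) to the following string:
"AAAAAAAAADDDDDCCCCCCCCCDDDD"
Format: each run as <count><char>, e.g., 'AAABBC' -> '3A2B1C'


Scanning runs left to right:
  i=0: run of 'A' x 9 -> '9A'
  i=9: run of 'D' x 5 -> '5D'
  i=14: run of 'C' x 9 -> '9C'
  i=23: run of 'D' x 4 -> '4D'

RLE = 9A5D9C4D


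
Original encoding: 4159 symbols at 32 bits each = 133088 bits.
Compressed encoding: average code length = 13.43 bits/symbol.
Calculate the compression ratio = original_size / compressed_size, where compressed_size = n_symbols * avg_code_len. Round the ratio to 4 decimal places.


original_size = n_symbols * orig_bits = 4159 * 32 = 133088 bits
compressed_size = n_symbols * avg_code_len = 4159 * 13.43 = 55855.37 bits
ratio = original_size / compressed_size = 133088 / 55855.37 = 2.3827

Compression ratio = 2.3827


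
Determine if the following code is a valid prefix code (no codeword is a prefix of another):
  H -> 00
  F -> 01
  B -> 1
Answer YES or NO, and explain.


Checking each pair (does one codeword prefix another?):
  H='00' vs F='01': no prefix
  H='00' vs B='1': no prefix
  F='01' vs H='00': no prefix
  F='01' vs B='1': no prefix
  B='1' vs H='00': no prefix
  B='1' vs F='01': no prefix
No violation found over all pairs.

YES -- this is a valid prefix code. No codeword is a prefix of any other codeword.


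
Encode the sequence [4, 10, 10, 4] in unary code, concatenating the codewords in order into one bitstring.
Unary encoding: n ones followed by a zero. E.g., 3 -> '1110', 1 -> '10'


Encode each number as n ones followed by a terminating 0:
  4 -> 11110 (5 bits)
  10 -> 11111111110 (11 bits)
  10 -> 11111111110 (11 bits)
  4 -> 11110 (5 bits)
Total length = 5 + 11 + 11 + 5 = 32 bits.

Unary([4, 10, 10, 4]) = 11110111111111101111111111011110 (32 bits)


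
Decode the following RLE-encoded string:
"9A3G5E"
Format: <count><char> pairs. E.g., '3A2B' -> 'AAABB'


Expanding each <count><char> pair:
  9A -> 'AAAAAAAAA'
  3G -> 'GGG'
  5E -> 'EEEEE'

Decoded = AAAAAAAAAGGGEEEEE


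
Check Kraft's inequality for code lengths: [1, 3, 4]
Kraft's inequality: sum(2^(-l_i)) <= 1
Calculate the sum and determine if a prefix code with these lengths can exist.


Sum = 2^(-1) + 2^(-3) + 2^(-4)
    = 0.5 + 0.125 + 0.0625
    = 11/16 = 0.6875
Since 0.6875 <= 1, Kraft's inequality IS satisfied.
A prefix code with these lengths CAN exist.

Kraft sum = 0.6875. Satisfied.


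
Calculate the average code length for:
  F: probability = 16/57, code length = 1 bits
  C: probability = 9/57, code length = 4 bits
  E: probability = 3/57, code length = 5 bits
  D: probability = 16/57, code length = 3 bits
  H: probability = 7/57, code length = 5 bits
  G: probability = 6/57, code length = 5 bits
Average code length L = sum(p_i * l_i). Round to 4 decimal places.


Weighted contributions p_i * l_i:
  F: (16/57) * 1 = 16/57
  C: (9/57) * 4 = 36/57
  E: (3/57) * 5 = 15/57
  D: (16/57) * 3 = 48/57
  H: (7/57) * 5 = 35/57
  G: (6/57) * 5 = 30/57
Sum = (16 + 36 + 15 + 48 + 35 + 30)/57 = 180/57

L = 180/57 = 3.1579 bits/symbol


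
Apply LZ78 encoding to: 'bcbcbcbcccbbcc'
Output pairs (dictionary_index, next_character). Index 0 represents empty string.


LZ78 encoding steps:
Dictionary: {0: ''}
Step 1: w='' (idx 0), next='b' -> output (0, 'b'), add 'b' as idx 1
Step 2: w='' (idx 0), next='c' -> output (0, 'c'), add 'c' as idx 2
Step 3: w='b' (idx 1), next='c' -> output (1, 'c'), add 'bc' as idx 3
Step 4: w='bc' (idx 3), next='b' -> output (3, 'b'), add 'bcb' as idx 4
Step 5: w='c' (idx 2), next='c' -> output (2, 'c'), add 'cc' as idx 5
Step 6: w='c' (idx 2), next='b' -> output (2, 'b'), add 'cb' as idx 6
Step 7: w='bc' (idx 3), next='c' -> output (3, 'c'), add 'bcc' as idx 7


Encoded: [(0, 'b'), (0, 'c'), (1, 'c'), (3, 'b'), (2, 'c'), (2, 'b'), (3, 'c')]


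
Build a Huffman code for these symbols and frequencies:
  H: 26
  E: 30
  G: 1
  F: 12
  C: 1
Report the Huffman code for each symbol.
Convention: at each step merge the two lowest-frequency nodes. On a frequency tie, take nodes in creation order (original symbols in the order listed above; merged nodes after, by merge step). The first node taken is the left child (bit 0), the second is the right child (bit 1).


Huffman tree construction:
Step 1: Merge G(1) + C(1) = 2
Step 2: Merge (G+C)(2) + F(12) = 14
Step 3: Merge ((G+C)+F)(14) + H(26) = 40
Step 4: Merge E(30) + (((G+C)+F)+H)(40) = 70
Read each symbol's code off the tree from the root (left child = 0, right child = 1).

Codes:
  H: 11 (length 2)
  E: 0 (length 1)
  G: 1000 (length 4)
  F: 101 (length 3)
  C: 1001 (length 4)
Average code length: 126/70 = 1.8000 bits/symbol


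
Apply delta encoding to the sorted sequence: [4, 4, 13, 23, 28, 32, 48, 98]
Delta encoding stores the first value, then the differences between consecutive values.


First value: 4
Deltas:
  4 - 4 = 0
  13 - 4 = 9
  23 - 13 = 10
  28 - 23 = 5
  32 - 28 = 4
  48 - 32 = 16
  98 - 48 = 50


Delta encoded: [4, 0, 9, 10, 5, 4, 16, 50]


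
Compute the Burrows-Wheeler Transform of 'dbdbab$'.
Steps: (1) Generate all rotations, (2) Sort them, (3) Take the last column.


Rotations (sorted):
  0: $dbdbab -> last char: b
  1: ab$dbdb -> last char: b
  2: b$dbdba -> last char: a
  3: bab$dbd -> last char: d
  4: bdbab$d -> last char: d
  5: dbab$db -> last char: b
  6: dbdbab$ -> last char: $


BWT = bbaddb$


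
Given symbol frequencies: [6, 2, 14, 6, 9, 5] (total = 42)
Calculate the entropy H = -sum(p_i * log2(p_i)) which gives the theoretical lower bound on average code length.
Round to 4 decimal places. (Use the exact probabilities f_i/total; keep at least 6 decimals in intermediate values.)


Per-symbol terms -p_i * log2(p_i) with p_i = f_i/42:
  p = 6/42 = 0.142857: log2(p) = -2.807355, -p*log2(p) = 0.401051
  p = 2/42 = 0.047619: log2(p) = -4.392317, -p*log2(p) = 0.209158
  p = 14/42 = 0.333333: log2(p) = -1.584963, -p*log2(p) = 0.528321
  p = 6/42 = 0.142857: log2(p) = -2.807355, -p*log2(p) = 0.401051
  p = 9/42 = 0.214286: log2(p) = -2.222392, -p*log2(p) = 0.476227
  p = 5/42 = 0.119048: log2(p) = -3.070389, -p*log2(p) = 0.365523
H = 0.401051 + 0.209158 + 0.528321 + 0.401051 + 0.476227 + 0.365523 = 2.381331

H = 2.3813 bits/symbol


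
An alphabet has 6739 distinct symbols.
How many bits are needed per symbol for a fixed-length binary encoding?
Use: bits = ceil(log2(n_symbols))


log2(6739) = 12.7183
Bracket: 2^12 = 4096 < 6739 <= 2^13 = 8192
So ceil(log2(6739)) = 13

bits = ceil(log2(6739)) = ceil(12.7183) = 13 bits


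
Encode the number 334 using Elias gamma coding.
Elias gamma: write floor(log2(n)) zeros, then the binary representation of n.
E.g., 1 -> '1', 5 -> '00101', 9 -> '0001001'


num_bits = floor(log2(334)) + 1 = 9
leading_zeros = num_bits - 1 = 8
binary(334) = 101001110

Elias gamma(334) = '00000000' + '101001110' = 00000000101001110 (17 bits)


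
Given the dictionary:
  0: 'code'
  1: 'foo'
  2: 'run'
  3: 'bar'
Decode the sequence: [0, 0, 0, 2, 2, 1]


Look up each index in the dictionary:
  0 -> 'code'
  0 -> 'code'
  0 -> 'code'
  2 -> 'run'
  2 -> 'run'
  1 -> 'foo'

Decoded: "code code code run run foo"


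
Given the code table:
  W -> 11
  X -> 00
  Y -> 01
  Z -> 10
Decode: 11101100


Decoding:
11 -> W
10 -> Z
11 -> W
00 -> X


Result: WZWX


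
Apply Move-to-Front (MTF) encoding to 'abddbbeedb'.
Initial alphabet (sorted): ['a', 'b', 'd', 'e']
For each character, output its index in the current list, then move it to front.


MTF encoding:
'a': index 0 in ['a', 'b', 'd', 'e'] -> ['a', 'b', 'd', 'e']
'b': index 1 in ['a', 'b', 'd', 'e'] -> ['b', 'a', 'd', 'e']
'd': index 2 in ['b', 'a', 'd', 'e'] -> ['d', 'b', 'a', 'e']
'd': index 0 in ['d', 'b', 'a', 'e'] -> ['d', 'b', 'a', 'e']
'b': index 1 in ['d', 'b', 'a', 'e'] -> ['b', 'd', 'a', 'e']
'b': index 0 in ['b', 'd', 'a', 'e'] -> ['b', 'd', 'a', 'e']
'e': index 3 in ['b', 'd', 'a', 'e'] -> ['e', 'b', 'd', 'a']
'e': index 0 in ['e', 'b', 'd', 'a'] -> ['e', 'b', 'd', 'a']
'd': index 2 in ['e', 'b', 'd', 'a'] -> ['d', 'e', 'b', 'a']
'b': index 2 in ['d', 'e', 'b', 'a'] -> ['b', 'd', 'e', 'a']


Output: [0, 1, 2, 0, 1, 0, 3, 0, 2, 2]


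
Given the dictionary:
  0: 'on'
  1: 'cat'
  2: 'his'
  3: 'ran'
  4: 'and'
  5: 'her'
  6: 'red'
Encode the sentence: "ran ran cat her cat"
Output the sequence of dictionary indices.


Look up each word in the dictionary:
  'ran' -> 3
  'ran' -> 3
  'cat' -> 1
  'her' -> 5
  'cat' -> 1

Encoded: [3, 3, 1, 5, 1]


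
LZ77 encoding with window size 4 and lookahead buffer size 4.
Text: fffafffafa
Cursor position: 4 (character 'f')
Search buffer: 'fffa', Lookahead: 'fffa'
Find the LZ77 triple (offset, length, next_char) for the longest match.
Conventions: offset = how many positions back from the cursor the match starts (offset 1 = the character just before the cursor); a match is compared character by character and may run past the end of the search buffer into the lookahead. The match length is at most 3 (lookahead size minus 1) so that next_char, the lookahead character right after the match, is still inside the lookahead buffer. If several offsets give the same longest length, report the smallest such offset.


Try each offset into the search buffer:
  offset=1 (pos 3, char 'a'): match length 0
  offset=2 (pos 2, char 'f'): match length 1
  offset=3 (pos 1, char 'f'): match length 2
  offset=4 (pos 0, char 'f'): match length 3
Longest match has length 3 at offset 4.
next_char = character at position 4 + 3 = 7 -> 'a'

Best match: offset=4, length=3 (matching 'fff' starting at position 0)
LZ77 triple: (4, 3, 'a')


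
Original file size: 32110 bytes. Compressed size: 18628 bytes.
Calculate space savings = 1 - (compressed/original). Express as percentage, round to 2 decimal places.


ratio = compressed/original = 18628/32110 = 0.580131
savings = 1 - ratio = 1 - 0.580131 = 0.419869
as a percentage: 0.419869 * 100 = 41.99%

Space savings = 1 - 18628/32110 = 41.99%


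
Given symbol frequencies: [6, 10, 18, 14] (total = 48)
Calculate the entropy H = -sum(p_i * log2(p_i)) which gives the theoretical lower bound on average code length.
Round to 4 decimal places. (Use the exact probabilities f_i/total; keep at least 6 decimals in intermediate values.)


Per-symbol terms -p_i * log2(p_i) with p_i = f_i/48:
  p = 6/48 = 0.125000: log2(p) = -3.000000, -p*log2(p) = 0.375000
  p = 10/48 = 0.208333: log2(p) = -2.263034, -p*log2(p) = 0.471466
  p = 18/48 = 0.375000: log2(p) = -1.415037, -p*log2(p) = 0.530639
  p = 14/48 = 0.291667: log2(p) = -1.777608, -p*log2(p) = 0.518469
H = 0.375000 + 0.471466 + 0.530639 + 0.518469 = 1.895574

H = 1.8956 bits/symbol


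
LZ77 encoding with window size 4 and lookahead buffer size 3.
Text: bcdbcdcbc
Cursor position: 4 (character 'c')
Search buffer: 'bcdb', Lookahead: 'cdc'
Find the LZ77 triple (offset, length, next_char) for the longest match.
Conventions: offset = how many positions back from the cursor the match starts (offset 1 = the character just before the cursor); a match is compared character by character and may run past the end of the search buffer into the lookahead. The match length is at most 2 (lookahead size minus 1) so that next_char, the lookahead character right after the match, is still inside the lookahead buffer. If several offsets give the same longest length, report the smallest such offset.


Try each offset into the search buffer:
  offset=1 (pos 3, char 'b'): match length 0
  offset=2 (pos 2, char 'd'): match length 0
  offset=3 (pos 1, char 'c'): match length 2
  offset=4 (pos 0, char 'b'): match length 0
Longest match has length 2 at offset 3.
next_char = character at position 4 + 2 = 6 -> 'c'

Best match: offset=3, length=2 (matching 'cd' starting at position 1)
LZ77 triple: (3, 2, 'c')


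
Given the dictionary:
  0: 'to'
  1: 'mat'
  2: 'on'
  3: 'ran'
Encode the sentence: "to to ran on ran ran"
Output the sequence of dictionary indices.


Look up each word in the dictionary:
  'to' -> 0
  'to' -> 0
  'ran' -> 3
  'on' -> 2
  'ran' -> 3
  'ran' -> 3

Encoded: [0, 0, 3, 2, 3, 3]


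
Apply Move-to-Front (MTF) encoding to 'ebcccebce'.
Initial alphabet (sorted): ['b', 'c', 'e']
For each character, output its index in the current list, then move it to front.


MTF encoding:
'e': index 2 in ['b', 'c', 'e'] -> ['e', 'b', 'c']
'b': index 1 in ['e', 'b', 'c'] -> ['b', 'e', 'c']
'c': index 2 in ['b', 'e', 'c'] -> ['c', 'b', 'e']
'c': index 0 in ['c', 'b', 'e'] -> ['c', 'b', 'e']
'c': index 0 in ['c', 'b', 'e'] -> ['c', 'b', 'e']
'e': index 2 in ['c', 'b', 'e'] -> ['e', 'c', 'b']
'b': index 2 in ['e', 'c', 'b'] -> ['b', 'e', 'c']
'c': index 2 in ['b', 'e', 'c'] -> ['c', 'b', 'e']
'e': index 2 in ['c', 'b', 'e'] -> ['e', 'c', 'b']


Output: [2, 1, 2, 0, 0, 2, 2, 2, 2]


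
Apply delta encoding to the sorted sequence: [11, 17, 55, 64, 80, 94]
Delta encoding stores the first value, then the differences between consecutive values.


First value: 11
Deltas:
  17 - 11 = 6
  55 - 17 = 38
  64 - 55 = 9
  80 - 64 = 16
  94 - 80 = 14


Delta encoded: [11, 6, 38, 9, 16, 14]


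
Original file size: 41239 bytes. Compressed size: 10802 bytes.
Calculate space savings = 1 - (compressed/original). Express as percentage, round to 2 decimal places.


ratio = compressed/original = 10802/41239 = 0.261937
savings = 1 - ratio = 1 - 0.261937 = 0.738063
as a percentage: 0.738063 * 100 = 73.81%

Space savings = 1 - 10802/41239 = 73.81%


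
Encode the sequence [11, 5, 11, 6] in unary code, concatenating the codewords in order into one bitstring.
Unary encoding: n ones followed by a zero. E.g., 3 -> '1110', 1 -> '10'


Encode each number as n ones followed by a terminating 0:
  11 -> 111111111110 (12 bits)
  5 -> 111110 (6 bits)
  11 -> 111111111110 (12 bits)
  6 -> 1111110 (7 bits)
Total length = 12 + 6 + 12 + 7 = 37 bits.

Unary([11, 5, 11, 6]) = 1111111111101111101111111111101111110 (37 bits)


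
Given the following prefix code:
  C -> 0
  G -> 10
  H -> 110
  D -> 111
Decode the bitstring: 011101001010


Decoding step by step:
Bits 0 -> C
Bits 111 -> D
Bits 0 -> C
Bits 10 -> G
Bits 0 -> C
Bits 10 -> G
Bits 10 -> G


Decoded message: CDCGCGG


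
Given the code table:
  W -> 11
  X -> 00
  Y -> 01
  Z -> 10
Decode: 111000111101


Decoding:
11 -> W
10 -> Z
00 -> X
11 -> W
11 -> W
01 -> Y


Result: WZXWWY


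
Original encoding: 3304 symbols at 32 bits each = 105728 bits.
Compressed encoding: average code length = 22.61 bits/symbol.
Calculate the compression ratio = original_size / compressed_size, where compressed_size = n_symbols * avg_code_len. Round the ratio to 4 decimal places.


original_size = n_symbols * orig_bits = 3304 * 32 = 105728 bits
compressed_size = n_symbols * avg_code_len = 3304 * 22.61 = 74703.44 bits
ratio = original_size / compressed_size = 105728 / 74703.44 = 1.4153

Compression ratio = 1.4153


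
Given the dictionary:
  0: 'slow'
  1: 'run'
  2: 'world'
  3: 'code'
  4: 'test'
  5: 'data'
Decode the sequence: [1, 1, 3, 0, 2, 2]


Look up each index in the dictionary:
  1 -> 'run'
  1 -> 'run'
  3 -> 'code'
  0 -> 'slow'
  2 -> 'world'
  2 -> 'world'

Decoded: "run run code slow world world"


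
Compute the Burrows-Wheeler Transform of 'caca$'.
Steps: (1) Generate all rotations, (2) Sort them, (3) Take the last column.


Rotations (sorted):
  0: $caca -> last char: a
  1: a$cac -> last char: c
  2: aca$c -> last char: c
  3: ca$ca -> last char: a
  4: caca$ -> last char: $


BWT = acca$


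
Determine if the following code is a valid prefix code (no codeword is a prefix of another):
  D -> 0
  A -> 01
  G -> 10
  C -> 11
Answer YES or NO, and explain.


Checking each pair (does one codeword prefix another?):
  D='0' vs A='01': prefix -- VIOLATION

NO -- this is NOT a valid prefix code. D (0) is a prefix of A (01).


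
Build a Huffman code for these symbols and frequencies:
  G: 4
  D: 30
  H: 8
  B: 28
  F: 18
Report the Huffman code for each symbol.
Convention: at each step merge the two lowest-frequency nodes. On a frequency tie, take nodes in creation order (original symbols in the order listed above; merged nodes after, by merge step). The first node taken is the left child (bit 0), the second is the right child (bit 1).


Huffman tree construction:
Step 1: Merge G(4) + H(8) = 12
Step 2: Merge (G+H)(12) + F(18) = 30
Step 3: Merge B(28) + D(30) = 58
Step 4: Merge ((G+H)+F)(30) + (B+D)(58) = 88
Read each symbol's code off the tree from the root (left child = 0, right child = 1).

Codes:
  G: 000 (length 3)
  D: 11 (length 2)
  H: 001 (length 3)
  B: 10 (length 2)
  F: 01 (length 2)
Average code length: 188/88 = 2.1364 bits/symbol


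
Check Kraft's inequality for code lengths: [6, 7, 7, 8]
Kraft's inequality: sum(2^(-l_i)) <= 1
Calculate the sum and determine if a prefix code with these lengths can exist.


Sum = 2^(-6) + 2^(-7) + 2^(-7) + 2^(-8)
    = 0.015625 + 0.0078125 + 0.0078125 + 0.00390625
    = 9/256 = 0.03515625
Since 0.03515625 <= 1, Kraft's inequality IS satisfied.
A prefix code with these lengths CAN exist.

Kraft sum = 0.03515625. Satisfied.


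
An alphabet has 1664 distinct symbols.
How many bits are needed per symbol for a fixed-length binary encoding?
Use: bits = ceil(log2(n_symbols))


log2(1664) = 10.7004
Bracket: 2^10 = 1024 < 1664 <= 2^11 = 2048
So ceil(log2(1664)) = 11

bits = ceil(log2(1664)) = ceil(10.7004) = 11 bits


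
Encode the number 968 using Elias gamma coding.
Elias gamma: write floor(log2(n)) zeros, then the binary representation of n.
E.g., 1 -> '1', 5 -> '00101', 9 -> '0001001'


num_bits = floor(log2(968)) + 1 = 10
leading_zeros = num_bits - 1 = 9
binary(968) = 1111001000

Elias gamma(968) = '000000000' + '1111001000' = 0000000001111001000 (19 bits)


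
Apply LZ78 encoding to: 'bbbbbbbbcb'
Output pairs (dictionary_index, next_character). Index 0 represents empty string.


LZ78 encoding steps:
Dictionary: {0: ''}
Step 1: w='' (idx 0), next='b' -> output (0, 'b'), add 'b' as idx 1
Step 2: w='b' (idx 1), next='b' -> output (1, 'b'), add 'bb' as idx 2
Step 3: w='bb' (idx 2), next='b' -> output (2, 'b'), add 'bbb' as idx 3
Step 4: w='bb' (idx 2), next='c' -> output (2, 'c'), add 'bbc' as idx 4
Step 5: w='b' (idx 1), end of input -> output (1, '')


Encoded: [(0, 'b'), (1, 'b'), (2, 'b'), (2, 'c'), (1, '')]


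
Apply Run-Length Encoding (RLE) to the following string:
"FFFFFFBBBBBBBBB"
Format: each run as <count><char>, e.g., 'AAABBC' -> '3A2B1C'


Scanning runs left to right:
  i=0: run of 'F' x 6 -> '6F'
  i=6: run of 'B' x 9 -> '9B'

RLE = 6F9B


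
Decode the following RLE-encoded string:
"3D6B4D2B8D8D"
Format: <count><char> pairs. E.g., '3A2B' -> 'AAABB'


Expanding each <count><char> pair:
  3D -> 'DDD'
  6B -> 'BBBBBB'
  4D -> 'DDDD'
  2B -> 'BB'
  8D -> 'DDDDDDDD'
  8D -> 'DDDDDDDD'

Decoded = DDDBBBBBBDDDDBBDDDDDDDDDDDDDDDD


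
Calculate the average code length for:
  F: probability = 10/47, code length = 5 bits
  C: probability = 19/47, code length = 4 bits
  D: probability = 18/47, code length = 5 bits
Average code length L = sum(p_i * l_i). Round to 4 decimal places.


Weighted contributions p_i * l_i:
  F: (10/47) * 5 = 50/47
  C: (19/47) * 4 = 76/47
  D: (18/47) * 5 = 90/47
Sum = (50 + 76 + 90)/47 = 216/47

L = 216/47 = 4.5957 bits/symbol


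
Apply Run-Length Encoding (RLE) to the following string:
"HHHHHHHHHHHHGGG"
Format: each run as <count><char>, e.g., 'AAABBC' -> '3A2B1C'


Scanning runs left to right:
  i=0: run of 'H' x 12 -> '12H'
  i=12: run of 'G' x 3 -> '3G'

RLE = 12H3G


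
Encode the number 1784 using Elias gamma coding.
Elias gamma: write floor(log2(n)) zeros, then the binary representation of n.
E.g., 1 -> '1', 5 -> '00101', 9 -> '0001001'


num_bits = floor(log2(1784)) + 1 = 11
leading_zeros = num_bits - 1 = 10
binary(1784) = 11011111000

Elias gamma(1784) = '0000000000' + '11011111000' = 000000000011011111000 (21 bits)


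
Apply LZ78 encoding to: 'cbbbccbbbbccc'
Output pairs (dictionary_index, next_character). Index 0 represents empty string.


LZ78 encoding steps:
Dictionary: {0: ''}
Step 1: w='' (idx 0), next='c' -> output (0, 'c'), add 'c' as idx 1
Step 2: w='' (idx 0), next='b' -> output (0, 'b'), add 'b' as idx 2
Step 3: w='b' (idx 2), next='b' -> output (2, 'b'), add 'bb' as idx 3
Step 4: w='c' (idx 1), next='c' -> output (1, 'c'), add 'cc' as idx 4
Step 5: w='bb' (idx 3), next='b' -> output (3, 'b'), add 'bbb' as idx 5
Step 6: w='b' (idx 2), next='c' -> output (2, 'c'), add 'bc' as idx 6
Step 7: w='cc' (idx 4), end of input -> output (4, '')


Encoded: [(0, 'c'), (0, 'b'), (2, 'b'), (1, 'c'), (3, 'b'), (2, 'c'), (4, '')]


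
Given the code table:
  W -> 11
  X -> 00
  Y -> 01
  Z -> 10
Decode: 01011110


Decoding:
01 -> Y
01 -> Y
11 -> W
10 -> Z


Result: YYWZ


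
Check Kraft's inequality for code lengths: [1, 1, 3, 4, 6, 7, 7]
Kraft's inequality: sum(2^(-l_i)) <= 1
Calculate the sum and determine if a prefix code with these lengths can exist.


Sum = 2^(-1) + 2^(-1) + 2^(-3) + 2^(-4) + 2^(-6) + 2^(-7) + 2^(-7)
    = 0.5 + 0.5 + 0.125 + 0.0625 + 0.015625 + 0.0078125 + 0.0078125
    = 156/128 = 1.21875
Since 1.21875 > 1, Kraft's inequality is NOT satisfied.
A prefix code with these lengths CANNOT exist.

Kraft sum = 1.21875. Not satisfied.


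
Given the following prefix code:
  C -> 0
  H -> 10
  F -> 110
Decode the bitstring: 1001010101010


Decoding step by step:
Bits 10 -> H
Bits 0 -> C
Bits 10 -> H
Bits 10 -> H
Bits 10 -> H
Bits 10 -> H
Bits 10 -> H


Decoded message: HCHHHHH


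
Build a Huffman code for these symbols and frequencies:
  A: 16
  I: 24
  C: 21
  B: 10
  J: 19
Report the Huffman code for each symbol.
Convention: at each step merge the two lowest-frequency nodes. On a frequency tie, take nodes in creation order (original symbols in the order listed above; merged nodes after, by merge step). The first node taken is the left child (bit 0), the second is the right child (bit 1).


Huffman tree construction:
Step 1: Merge B(10) + A(16) = 26
Step 2: Merge J(19) + C(21) = 40
Step 3: Merge I(24) + (B+A)(26) = 50
Step 4: Merge (J+C)(40) + (I+(B+A))(50) = 90
Read each symbol's code off the tree from the root (left child = 0, right child = 1).

Codes:
  A: 111 (length 3)
  I: 10 (length 2)
  C: 01 (length 2)
  B: 110 (length 3)
  J: 00 (length 2)
Average code length: 206/90 = 2.2889 bits/symbol


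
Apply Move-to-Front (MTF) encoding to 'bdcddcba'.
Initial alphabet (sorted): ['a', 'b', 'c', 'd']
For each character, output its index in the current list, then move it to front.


MTF encoding:
'b': index 1 in ['a', 'b', 'c', 'd'] -> ['b', 'a', 'c', 'd']
'd': index 3 in ['b', 'a', 'c', 'd'] -> ['d', 'b', 'a', 'c']
'c': index 3 in ['d', 'b', 'a', 'c'] -> ['c', 'd', 'b', 'a']
'd': index 1 in ['c', 'd', 'b', 'a'] -> ['d', 'c', 'b', 'a']
'd': index 0 in ['d', 'c', 'b', 'a'] -> ['d', 'c', 'b', 'a']
'c': index 1 in ['d', 'c', 'b', 'a'] -> ['c', 'd', 'b', 'a']
'b': index 2 in ['c', 'd', 'b', 'a'] -> ['b', 'c', 'd', 'a']
'a': index 3 in ['b', 'c', 'd', 'a'] -> ['a', 'b', 'c', 'd']


Output: [1, 3, 3, 1, 0, 1, 2, 3]


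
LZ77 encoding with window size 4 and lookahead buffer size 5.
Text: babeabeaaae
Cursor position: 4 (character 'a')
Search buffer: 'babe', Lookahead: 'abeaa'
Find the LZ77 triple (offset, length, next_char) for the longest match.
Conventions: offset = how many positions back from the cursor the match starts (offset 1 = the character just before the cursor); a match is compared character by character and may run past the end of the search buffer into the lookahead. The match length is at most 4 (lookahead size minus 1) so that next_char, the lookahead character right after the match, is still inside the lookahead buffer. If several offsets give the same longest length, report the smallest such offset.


Try each offset into the search buffer:
  offset=1 (pos 3, char 'e'): match length 0
  offset=2 (pos 2, char 'b'): match length 0
  offset=3 (pos 1, char 'a'): match length 4
  offset=4 (pos 0, char 'b'): match length 0
Longest match has length 4 at offset 3.
next_char = character at position 4 + 4 = 8 -> 'a'

Best match: offset=3, length=4 (matching 'abea' starting at position 1)
LZ77 triple: (3, 4, 'a')


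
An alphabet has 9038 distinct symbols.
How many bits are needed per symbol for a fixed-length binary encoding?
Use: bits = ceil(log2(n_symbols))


log2(9038) = 13.1418
Bracket: 2^13 = 8192 < 9038 <= 2^14 = 16384
So ceil(log2(9038)) = 14

bits = ceil(log2(9038)) = ceil(13.1418) = 14 bits


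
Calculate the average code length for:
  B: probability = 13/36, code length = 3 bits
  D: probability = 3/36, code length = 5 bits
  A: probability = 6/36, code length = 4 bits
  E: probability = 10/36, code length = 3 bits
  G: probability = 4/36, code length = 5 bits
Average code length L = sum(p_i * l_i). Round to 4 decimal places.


Weighted contributions p_i * l_i:
  B: (13/36) * 3 = 39/36
  D: (3/36) * 5 = 15/36
  A: (6/36) * 4 = 24/36
  E: (10/36) * 3 = 30/36
  G: (4/36) * 5 = 20/36
Sum = (39 + 15 + 24 + 30 + 20)/36 = 128/36

L = 128/36 = 3.5556 bits/symbol


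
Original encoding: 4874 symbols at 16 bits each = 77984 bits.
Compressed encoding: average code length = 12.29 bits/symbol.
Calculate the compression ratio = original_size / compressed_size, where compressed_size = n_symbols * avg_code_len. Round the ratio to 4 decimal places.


original_size = n_symbols * orig_bits = 4874 * 16 = 77984 bits
compressed_size = n_symbols * avg_code_len = 4874 * 12.29 = 59901.46 bits
ratio = original_size / compressed_size = 77984 / 59901.46 = 1.3019

Compression ratio = 1.3019


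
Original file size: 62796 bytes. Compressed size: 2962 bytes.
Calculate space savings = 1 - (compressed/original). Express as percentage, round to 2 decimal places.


ratio = compressed/original = 2962/62796 = 0.047169
savings = 1 - ratio = 1 - 0.047169 = 0.952831
as a percentage: 0.952831 * 100 = 95.28%

Space savings = 1 - 2962/62796 = 95.28%


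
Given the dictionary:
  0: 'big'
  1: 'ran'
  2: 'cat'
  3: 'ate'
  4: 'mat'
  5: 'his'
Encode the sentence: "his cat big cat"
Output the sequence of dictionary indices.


Look up each word in the dictionary:
  'his' -> 5
  'cat' -> 2
  'big' -> 0
  'cat' -> 2

Encoded: [5, 2, 0, 2]


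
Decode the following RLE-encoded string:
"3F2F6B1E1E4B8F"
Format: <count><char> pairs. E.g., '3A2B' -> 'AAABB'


Expanding each <count><char> pair:
  3F -> 'FFF'
  2F -> 'FF'
  6B -> 'BBBBBB'
  1E -> 'E'
  1E -> 'E'
  4B -> 'BBBB'
  8F -> 'FFFFFFFF'

Decoded = FFFFFBBBBBBEEBBBBFFFFFFFF


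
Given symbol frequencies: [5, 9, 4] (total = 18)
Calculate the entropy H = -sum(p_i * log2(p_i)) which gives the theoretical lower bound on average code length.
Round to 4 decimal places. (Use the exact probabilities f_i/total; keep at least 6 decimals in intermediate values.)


Per-symbol terms -p_i * log2(p_i) with p_i = f_i/18:
  p = 5/18 = 0.277778: log2(p) = -1.847997, -p*log2(p) = 0.513332
  p = 9/18 = 0.500000: log2(p) = -1.000000, -p*log2(p) = 0.500000
  p = 4/18 = 0.222222: log2(p) = -2.169925, -p*log2(p) = 0.482206
H = 0.513332 + 0.500000 + 0.482206 = 1.495538

H = 1.4955 bits/symbol


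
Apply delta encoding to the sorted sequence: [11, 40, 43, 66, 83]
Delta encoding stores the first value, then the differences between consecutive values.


First value: 11
Deltas:
  40 - 11 = 29
  43 - 40 = 3
  66 - 43 = 23
  83 - 66 = 17


Delta encoded: [11, 29, 3, 23, 17]


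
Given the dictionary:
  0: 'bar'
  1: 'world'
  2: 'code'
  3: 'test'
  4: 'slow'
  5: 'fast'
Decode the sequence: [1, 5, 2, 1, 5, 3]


Look up each index in the dictionary:
  1 -> 'world'
  5 -> 'fast'
  2 -> 'code'
  1 -> 'world'
  5 -> 'fast'
  3 -> 'test'

Decoded: "world fast code world fast test"


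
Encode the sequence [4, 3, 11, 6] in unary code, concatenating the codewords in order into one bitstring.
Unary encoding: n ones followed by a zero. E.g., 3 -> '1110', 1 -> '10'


Encode each number as n ones followed by a terminating 0:
  4 -> 11110 (5 bits)
  3 -> 1110 (4 bits)
  11 -> 111111111110 (12 bits)
  6 -> 1111110 (7 bits)
Total length = 5 + 4 + 12 + 7 = 28 bits.

Unary([4, 3, 11, 6]) = 1111011101111111111101111110 (28 bits)


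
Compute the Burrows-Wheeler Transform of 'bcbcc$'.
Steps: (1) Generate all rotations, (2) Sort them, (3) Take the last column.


Rotations (sorted):
  0: $bcbcc -> last char: c
  1: bcbcc$ -> last char: $
  2: bcc$bc -> last char: c
  3: c$bcbc -> last char: c
  4: cbcc$b -> last char: b
  5: cc$bcb -> last char: b


BWT = c$ccbb


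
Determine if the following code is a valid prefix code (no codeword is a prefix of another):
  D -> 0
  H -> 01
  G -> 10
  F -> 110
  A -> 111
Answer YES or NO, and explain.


Checking each pair (does one codeword prefix another?):
  D='0' vs H='01': prefix -- VIOLATION

NO -- this is NOT a valid prefix code. D (0) is a prefix of H (01).


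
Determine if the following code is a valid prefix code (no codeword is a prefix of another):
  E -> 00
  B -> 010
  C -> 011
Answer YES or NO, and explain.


Checking each pair (does one codeword prefix another?):
  E='00' vs B='010': no prefix
  E='00' vs C='011': no prefix
  B='010' vs E='00': no prefix
  B='010' vs C='011': no prefix
  C='011' vs E='00': no prefix
  C='011' vs B='010': no prefix
No violation found over all pairs.

YES -- this is a valid prefix code. No codeword is a prefix of any other codeword.


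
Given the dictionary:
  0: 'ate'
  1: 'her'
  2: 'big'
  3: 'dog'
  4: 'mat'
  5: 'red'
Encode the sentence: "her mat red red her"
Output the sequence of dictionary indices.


Look up each word in the dictionary:
  'her' -> 1
  'mat' -> 4
  'red' -> 5
  'red' -> 5
  'her' -> 1

Encoded: [1, 4, 5, 5, 1]


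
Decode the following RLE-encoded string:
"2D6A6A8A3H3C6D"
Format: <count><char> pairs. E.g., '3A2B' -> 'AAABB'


Expanding each <count><char> pair:
  2D -> 'DD'
  6A -> 'AAAAAA'
  6A -> 'AAAAAA'
  8A -> 'AAAAAAAA'
  3H -> 'HHH'
  3C -> 'CCC'
  6D -> 'DDDDDD'

Decoded = DDAAAAAAAAAAAAAAAAAAAAHHHCCCDDDDDD


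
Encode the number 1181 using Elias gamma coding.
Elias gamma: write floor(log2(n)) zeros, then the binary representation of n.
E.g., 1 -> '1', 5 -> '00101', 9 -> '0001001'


num_bits = floor(log2(1181)) + 1 = 11
leading_zeros = num_bits - 1 = 10
binary(1181) = 10010011101

Elias gamma(1181) = '0000000000' + '10010011101' = 000000000010010011101 (21 bits)


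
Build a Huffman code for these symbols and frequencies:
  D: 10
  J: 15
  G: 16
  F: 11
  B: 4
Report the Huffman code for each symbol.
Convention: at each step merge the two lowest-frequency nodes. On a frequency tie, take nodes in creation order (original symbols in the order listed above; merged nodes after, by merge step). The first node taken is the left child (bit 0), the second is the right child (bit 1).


Huffman tree construction:
Step 1: Merge B(4) + D(10) = 14
Step 2: Merge F(11) + (B+D)(14) = 25
Step 3: Merge J(15) + G(16) = 31
Step 4: Merge (F+(B+D))(25) + (J+G)(31) = 56
Read each symbol's code off the tree from the root (left child = 0, right child = 1).

Codes:
  D: 011 (length 3)
  J: 10 (length 2)
  G: 11 (length 2)
  F: 00 (length 2)
  B: 010 (length 3)
Average code length: 126/56 = 2.2500 bits/symbol


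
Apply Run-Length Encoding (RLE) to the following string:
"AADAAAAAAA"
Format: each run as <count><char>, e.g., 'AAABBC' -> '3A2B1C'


Scanning runs left to right:
  i=0: run of 'A' x 2 -> '2A'
  i=2: run of 'D' x 1 -> '1D'
  i=3: run of 'A' x 7 -> '7A'

RLE = 2A1D7A


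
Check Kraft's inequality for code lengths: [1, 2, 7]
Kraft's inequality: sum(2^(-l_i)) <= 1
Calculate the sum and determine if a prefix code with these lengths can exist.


Sum = 2^(-1) + 2^(-2) + 2^(-7)
    = 0.5 + 0.25 + 0.0078125
    = 97/128 = 0.7578125
Since 0.7578125 <= 1, Kraft's inequality IS satisfied.
A prefix code with these lengths CAN exist.

Kraft sum = 0.7578125. Satisfied.


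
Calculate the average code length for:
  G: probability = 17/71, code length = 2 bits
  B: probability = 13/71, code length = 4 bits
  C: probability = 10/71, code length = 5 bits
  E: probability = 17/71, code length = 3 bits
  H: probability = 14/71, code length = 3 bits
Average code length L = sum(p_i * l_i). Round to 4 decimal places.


Weighted contributions p_i * l_i:
  G: (17/71) * 2 = 34/71
  B: (13/71) * 4 = 52/71
  C: (10/71) * 5 = 50/71
  E: (17/71) * 3 = 51/71
  H: (14/71) * 3 = 42/71
Sum = (34 + 52 + 50 + 51 + 42)/71 = 229/71

L = 229/71 = 3.2254 bits/symbol
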